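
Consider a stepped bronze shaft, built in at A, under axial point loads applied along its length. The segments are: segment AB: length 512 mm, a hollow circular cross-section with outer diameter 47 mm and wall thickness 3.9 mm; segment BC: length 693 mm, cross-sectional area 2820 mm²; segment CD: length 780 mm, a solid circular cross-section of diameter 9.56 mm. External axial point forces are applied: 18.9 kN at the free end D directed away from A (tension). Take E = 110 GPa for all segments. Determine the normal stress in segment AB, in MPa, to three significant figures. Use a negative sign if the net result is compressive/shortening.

35.8 MPa

Internal axial forces (sectioning from the free end, tension +): N_CD = 18.9 kN, N_BC = 18.9 kN, N_AB = 18.9 kN.
A_AB = 528.1 mm².
σ_AB = N_AB/A_AB = 18900/528.1 = 35.79 MPa.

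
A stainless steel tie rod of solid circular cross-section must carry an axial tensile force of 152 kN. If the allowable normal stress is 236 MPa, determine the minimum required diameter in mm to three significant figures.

28.6 mm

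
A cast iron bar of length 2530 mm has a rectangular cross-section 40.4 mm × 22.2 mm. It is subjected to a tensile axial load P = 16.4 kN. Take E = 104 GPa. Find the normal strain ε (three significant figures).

A = 896.9 mm².
σ = N/A = 18.29 MPa; ε = σ/E = 18.29/104000 = 1.758e-04.

1.76e-04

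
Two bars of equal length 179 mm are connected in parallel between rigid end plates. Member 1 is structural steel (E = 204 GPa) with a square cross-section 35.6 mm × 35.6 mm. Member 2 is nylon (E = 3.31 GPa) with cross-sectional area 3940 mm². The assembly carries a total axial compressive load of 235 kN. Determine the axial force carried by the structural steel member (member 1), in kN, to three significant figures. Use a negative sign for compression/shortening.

A_1 = 1267 mm².
Equal strain + equilibrium ⇒ each member carries load in proportion to AE: A₁E₁ = 258500000 N, A₂E₂ = 13040000 N, ΣAE = 271600000 N.
F₁ = P·A₁E₁/ΣAE = -235000·258500000/271600000 = -223700 N.

-224 kN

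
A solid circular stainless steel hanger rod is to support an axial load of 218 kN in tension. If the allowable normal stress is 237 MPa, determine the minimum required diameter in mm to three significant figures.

Required area A ≥ P/σ_allow = 218000/237 = 919.8 mm².
For a solid circular section, d ≥ √(4A/π) = 34.22 mm.

34.2 mm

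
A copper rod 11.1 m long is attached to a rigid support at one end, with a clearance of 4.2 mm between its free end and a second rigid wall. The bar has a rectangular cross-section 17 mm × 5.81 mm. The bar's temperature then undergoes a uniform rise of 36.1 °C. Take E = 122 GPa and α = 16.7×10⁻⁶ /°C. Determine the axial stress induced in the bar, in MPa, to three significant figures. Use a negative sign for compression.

-27.4 MPa

Free thermal expansion αLΔT = 16.7e-6 · 11100 · 36.1 = 6.692 mm.
The walls engage after the gap closes; constrained expansion = 6.692 − 4.2 = 2.492 mm.
The walls impose strain ε = −(2.492)/11100 = -2.2449e-04; σ = Eε = 122000 · -2.2449e-04 = -27.39 MPa.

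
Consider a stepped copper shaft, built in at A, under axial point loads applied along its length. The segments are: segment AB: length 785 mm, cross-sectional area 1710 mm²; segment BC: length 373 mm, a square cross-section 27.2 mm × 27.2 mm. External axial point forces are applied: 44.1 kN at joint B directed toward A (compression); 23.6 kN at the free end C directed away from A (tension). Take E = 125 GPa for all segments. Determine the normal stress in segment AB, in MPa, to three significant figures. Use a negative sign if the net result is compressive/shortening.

-12.0 MPa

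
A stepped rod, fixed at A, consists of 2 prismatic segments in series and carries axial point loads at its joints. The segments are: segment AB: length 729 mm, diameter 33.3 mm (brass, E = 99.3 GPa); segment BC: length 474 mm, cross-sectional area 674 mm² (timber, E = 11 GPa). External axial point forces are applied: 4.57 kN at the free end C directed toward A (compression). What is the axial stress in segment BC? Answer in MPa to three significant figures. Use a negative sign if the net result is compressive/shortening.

-6.78 MPa

Internal axial forces (sectioning from the free end, tension +): N_BC = -4.57 kN, N_AB = -4.57 kN.
σ_BC = N_BC/A_BC = -4570/674 = -6.78 MPa.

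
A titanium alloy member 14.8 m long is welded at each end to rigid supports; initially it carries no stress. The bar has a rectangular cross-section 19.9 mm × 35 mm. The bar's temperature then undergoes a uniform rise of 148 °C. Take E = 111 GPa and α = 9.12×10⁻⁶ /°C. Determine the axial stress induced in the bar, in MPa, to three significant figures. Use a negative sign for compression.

Free thermal expansion αLΔT = 9.12e-6 · 14800 · 148 = 19.98 mm.
The walls impose strain ε = −(19.98)/14800 = -1.3498e-03; σ = Eε = 111000 · -1.3498e-03 = -149.8 MPa.

-150 MPa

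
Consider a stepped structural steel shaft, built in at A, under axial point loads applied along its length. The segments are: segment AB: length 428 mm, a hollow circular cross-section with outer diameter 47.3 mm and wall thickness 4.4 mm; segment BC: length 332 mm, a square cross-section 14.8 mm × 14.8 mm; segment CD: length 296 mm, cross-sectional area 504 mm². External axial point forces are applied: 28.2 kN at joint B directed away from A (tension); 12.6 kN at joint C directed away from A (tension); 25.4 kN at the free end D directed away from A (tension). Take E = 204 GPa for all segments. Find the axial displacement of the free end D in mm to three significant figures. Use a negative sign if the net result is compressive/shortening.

0.590 mm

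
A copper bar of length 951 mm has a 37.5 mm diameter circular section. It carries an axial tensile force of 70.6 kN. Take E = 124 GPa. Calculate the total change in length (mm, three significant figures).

0.490 mm

A = 1104 mm².
δ_mech = NL/(AE) = 70600·951/(1104·124000) = 0.4902 mm.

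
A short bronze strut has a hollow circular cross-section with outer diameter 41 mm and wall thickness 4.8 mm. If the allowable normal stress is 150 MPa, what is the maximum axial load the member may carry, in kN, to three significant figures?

A = 545.9 mm².
P_max = σ_allow · A = 150 · 545.9 = 81880 N = 81.88 kN.

81.9 kN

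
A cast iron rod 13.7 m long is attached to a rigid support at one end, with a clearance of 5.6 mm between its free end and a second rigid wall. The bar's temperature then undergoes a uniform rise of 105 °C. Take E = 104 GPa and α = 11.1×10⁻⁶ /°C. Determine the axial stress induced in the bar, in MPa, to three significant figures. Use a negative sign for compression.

-78.7 MPa

Free thermal expansion αLΔT = 11.1e-6 · 13700 · 105 = 15.97 mm.
The walls engage after the gap closes; constrained expansion = 15.97 − 5.6 = 10.37 mm.
The walls impose strain ε = −(10.37)/13700 = -7.5674e-04; σ = Eε = 104000 · -7.5674e-04 = -78.7 MPa.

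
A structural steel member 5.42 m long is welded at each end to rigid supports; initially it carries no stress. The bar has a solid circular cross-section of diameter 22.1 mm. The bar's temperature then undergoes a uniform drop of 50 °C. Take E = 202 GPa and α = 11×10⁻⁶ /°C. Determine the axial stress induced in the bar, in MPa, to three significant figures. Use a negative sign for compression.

Free thermal expansion αLΔT = 11e-6 · 5420 · -50 = -2.981 mm.
The walls impose strain ε = −(-2.981)/5420 = 5.5000e-04; σ = Eε = 202000 · 5.5000e-04 = 111.1 MPa.

111 MPa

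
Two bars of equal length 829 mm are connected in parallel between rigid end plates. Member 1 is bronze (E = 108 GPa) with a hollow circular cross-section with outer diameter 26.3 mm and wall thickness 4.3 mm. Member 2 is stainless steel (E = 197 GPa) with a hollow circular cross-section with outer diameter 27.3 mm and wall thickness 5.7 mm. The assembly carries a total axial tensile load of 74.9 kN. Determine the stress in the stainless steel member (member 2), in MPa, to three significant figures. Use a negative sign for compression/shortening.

A_1 = 297.2 mm².
A_2 = 386.8 mm².
Equal strain + equilibrium ⇒ each member carries load in proportion to AE: A₁E₁ = 32100000 N, A₂E₂ = 76200000 N, ΣAE = 108300000 N.
σ₂ = P·E₂/ΣAE = 74900·197000/108300000 = 136.3 MPa.

136 MPa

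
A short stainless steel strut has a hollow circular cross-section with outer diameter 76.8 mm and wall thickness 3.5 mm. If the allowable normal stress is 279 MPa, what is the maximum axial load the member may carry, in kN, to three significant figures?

225 kN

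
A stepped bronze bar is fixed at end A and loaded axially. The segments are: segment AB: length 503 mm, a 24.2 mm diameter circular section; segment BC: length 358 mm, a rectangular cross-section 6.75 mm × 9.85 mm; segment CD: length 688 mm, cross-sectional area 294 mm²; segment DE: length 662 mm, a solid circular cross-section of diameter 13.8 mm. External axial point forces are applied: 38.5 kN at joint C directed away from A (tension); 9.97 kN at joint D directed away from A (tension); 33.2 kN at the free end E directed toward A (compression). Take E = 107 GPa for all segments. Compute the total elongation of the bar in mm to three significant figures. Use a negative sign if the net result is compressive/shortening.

-0.957 mm

Internal axial forces (sectioning from the free end, tension +): N_DE = -33.2 kN, N_CD = -23.23 kN, N_BC = 15.27 kN, N_AB = 15.27 kN.
A_AB = 460 mm².
A_BC = 66.49 mm².
A_DE = 149.6 mm².
δ_AB = 15270·503/(460·107000) = 0.1561 mm
δ_BC = 15270·358/(66.49·107000) = 0.7684 mm
δ_CD = -23230·688/(294·107000) = -0.5081 mm
δ_DE = -33200·662/(149.6·107000) = -1.373 mm
δ = Σδ_i = -0.9569 mm.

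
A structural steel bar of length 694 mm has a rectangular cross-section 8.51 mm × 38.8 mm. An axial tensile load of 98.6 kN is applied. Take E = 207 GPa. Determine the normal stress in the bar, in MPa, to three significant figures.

299 MPa

A = 330.2 mm².
σ = N/A = 98600/330.2 = 298.6 MPa.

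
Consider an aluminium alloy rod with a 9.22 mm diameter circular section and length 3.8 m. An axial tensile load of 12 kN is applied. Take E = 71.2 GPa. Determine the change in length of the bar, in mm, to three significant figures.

A = 66.77 mm².
δ_mech = NL/(AE) = 12000·3800/(66.77·71200) = 9.593 mm.

9.59 mm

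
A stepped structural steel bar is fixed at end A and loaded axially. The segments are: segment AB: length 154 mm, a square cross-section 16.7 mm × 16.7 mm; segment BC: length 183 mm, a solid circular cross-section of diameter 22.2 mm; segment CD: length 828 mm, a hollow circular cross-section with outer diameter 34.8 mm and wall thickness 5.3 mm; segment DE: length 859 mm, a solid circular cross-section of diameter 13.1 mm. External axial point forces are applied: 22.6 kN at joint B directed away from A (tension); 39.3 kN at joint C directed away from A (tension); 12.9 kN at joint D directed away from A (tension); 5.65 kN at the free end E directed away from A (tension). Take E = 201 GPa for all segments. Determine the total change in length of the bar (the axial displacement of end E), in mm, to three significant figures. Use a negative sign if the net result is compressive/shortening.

0.692 mm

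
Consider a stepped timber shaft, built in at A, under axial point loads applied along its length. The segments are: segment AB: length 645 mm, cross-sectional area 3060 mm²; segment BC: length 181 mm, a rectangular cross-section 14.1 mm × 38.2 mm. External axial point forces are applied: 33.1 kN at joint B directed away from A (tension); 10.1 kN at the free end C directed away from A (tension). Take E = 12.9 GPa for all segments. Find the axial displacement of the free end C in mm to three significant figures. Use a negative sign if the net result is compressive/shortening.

0.969 mm

Internal axial forces (sectioning from the free end, tension +): N_BC = 10.1 kN, N_AB = 43.2 kN.
A_BC = 538.6 mm².
δ_AB = 43200·645/(3060·12900) = 0.7059 mm
δ_BC = 10100·181/(538.6·12900) = 0.2631 mm
δ = Σδ_i = 0.969 mm.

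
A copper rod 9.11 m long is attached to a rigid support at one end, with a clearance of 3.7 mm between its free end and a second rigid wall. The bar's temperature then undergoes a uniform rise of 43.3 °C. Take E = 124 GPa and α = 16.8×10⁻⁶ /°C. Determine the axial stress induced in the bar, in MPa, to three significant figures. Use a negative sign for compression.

-39.8 MPa

Free thermal expansion αLΔT = 16.8e-6 · 9110 · 43.3 = 6.627 mm.
The walls engage after the gap closes; constrained expansion = 6.627 − 3.7 = 2.927 mm.
The walls impose strain ε = −(2.927)/9110 = -3.2129e-04; σ = Eε = 124000 · -3.2129e-04 = -39.84 MPa.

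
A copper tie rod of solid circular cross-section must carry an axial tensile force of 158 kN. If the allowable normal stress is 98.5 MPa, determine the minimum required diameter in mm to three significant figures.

45.2 mm

Required area A ≥ P/σ_allow = 158000/98.5 = 1604 mm².
For a solid circular section, d ≥ √(4A/π) = 45.19 mm.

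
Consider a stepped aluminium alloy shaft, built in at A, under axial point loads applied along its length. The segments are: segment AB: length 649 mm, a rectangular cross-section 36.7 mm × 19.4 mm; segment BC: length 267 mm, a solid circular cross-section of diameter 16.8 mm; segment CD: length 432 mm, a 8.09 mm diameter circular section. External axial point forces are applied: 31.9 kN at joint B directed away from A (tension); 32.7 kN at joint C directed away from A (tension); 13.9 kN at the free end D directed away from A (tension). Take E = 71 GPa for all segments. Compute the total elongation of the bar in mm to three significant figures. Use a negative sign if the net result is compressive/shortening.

3.44 mm

Internal axial forces (sectioning from the free end, tension +): N_CD = 13.9 kN, N_BC = 46.6 kN, N_AB = 78.5 kN.
A_AB = 712 mm².
A_BC = 221.7 mm².
A_CD = 51.4 mm².
δ_AB = 78500·649/(712·71000) = 1.008 mm
δ_BC = 46600·267/(221.7·71000) = 0.7906 mm
δ_CD = 13900·432/(51.4·71000) = 1.645 mm
δ = Σδ_i = 3.444 mm.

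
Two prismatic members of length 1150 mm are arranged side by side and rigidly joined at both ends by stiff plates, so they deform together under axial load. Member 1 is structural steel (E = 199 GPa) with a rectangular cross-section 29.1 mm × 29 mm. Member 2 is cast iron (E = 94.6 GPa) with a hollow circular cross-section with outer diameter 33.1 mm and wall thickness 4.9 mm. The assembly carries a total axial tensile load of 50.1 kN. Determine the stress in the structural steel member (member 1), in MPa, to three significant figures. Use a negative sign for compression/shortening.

47.7 MPa

A_1 = 843.9 mm².
A_2 = 434.1 mm².
Equal strain + equilibrium ⇒ each member carries load in proportion to AE: A₁E₁ = 167900000 N, A₂E₂ = 41070000 N, ΣAE = 209000000 N.
σ₁ = P·E₁/ΣAE = 50100·199000/209000000 = 47.7 MPa.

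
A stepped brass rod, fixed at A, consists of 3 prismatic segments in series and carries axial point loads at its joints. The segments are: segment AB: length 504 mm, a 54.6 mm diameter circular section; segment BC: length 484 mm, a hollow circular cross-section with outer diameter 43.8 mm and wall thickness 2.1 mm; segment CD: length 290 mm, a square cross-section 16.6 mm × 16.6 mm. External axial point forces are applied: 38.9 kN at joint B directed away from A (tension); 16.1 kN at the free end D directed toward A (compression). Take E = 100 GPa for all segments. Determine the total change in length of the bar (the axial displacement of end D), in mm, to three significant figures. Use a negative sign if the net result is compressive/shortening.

-0.404 mm

Internal axial forces (sectioning from the free end, tension +): N_CD = -16.1 kN, N_BC = -16.1 kN, N_AB = 22.8 kN.
A_AB = 2341 mm².
A_BC = 275.1 mm².
A_CD = 275.6 mm².
δ_AB = 22800·504/(2341·100000) = 0.04908 mm
δ_BC = -16100·484/(275.1·100000) = -0.2832 mm
δ_CD = -16100·290/(275.6·100000) = -0.1694 mm
δ = Σδ_i = -0.4036 mm.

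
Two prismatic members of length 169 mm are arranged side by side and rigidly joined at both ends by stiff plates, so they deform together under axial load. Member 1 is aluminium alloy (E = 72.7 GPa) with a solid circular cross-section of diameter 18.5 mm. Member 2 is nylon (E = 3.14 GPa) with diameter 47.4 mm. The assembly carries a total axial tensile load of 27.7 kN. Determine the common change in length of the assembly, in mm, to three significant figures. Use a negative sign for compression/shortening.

0.187 mm

A_1 = 268.8 mm².
A_2 = 1765 mm².
Equal strain + equilibrium ⇒ each member carries load in proportion to AE: A₁E₁ = 19540000 N, A₂E₂ = 5541000 N, ΣAE = 25080000 N.
δ = PL/ΣAE = 27700·169/25080000 = 0.1866 mm.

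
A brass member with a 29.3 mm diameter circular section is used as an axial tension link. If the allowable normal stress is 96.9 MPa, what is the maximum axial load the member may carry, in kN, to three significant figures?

A = 674.3 mm².
P_max = σ_allow · A = 96.9 · 674.3 = 65340 N = 65.34 kN.

65.3 kN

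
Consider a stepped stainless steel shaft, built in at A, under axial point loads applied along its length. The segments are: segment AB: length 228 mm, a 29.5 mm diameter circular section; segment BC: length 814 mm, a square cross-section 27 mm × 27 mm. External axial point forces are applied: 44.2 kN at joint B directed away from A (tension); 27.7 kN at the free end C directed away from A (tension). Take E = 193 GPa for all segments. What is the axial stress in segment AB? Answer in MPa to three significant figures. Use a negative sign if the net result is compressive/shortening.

Internal axial forces (sectioning from the free end, tension +): N_BC = 27.7 kN, N_AB = 71.9 kN.
A_AB = 683.5 mm².
σ_AB = N_AB/A_AB = 71900/683.5 = 105.2 MPa.

105 MPa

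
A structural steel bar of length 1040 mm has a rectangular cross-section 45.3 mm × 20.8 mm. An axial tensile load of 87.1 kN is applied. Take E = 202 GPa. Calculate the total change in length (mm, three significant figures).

0.476 mm

A = 942.2 mm².
δ_mech = NL/(AE) = 87100·1040/(942.2·202000) = 0.4759 mm.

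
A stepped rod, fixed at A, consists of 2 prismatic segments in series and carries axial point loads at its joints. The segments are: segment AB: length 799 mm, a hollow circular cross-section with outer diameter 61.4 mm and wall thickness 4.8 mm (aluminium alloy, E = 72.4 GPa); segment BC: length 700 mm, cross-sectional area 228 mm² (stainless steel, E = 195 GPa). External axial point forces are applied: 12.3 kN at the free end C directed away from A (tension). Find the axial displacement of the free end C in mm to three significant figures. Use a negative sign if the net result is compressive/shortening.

0.353 mm

Internal axial forces (sectioning from the free end, tension +): N_BC = 12.3 kN, N_AB = 12.3 kN.
A_AB = 853.5 mm².
δ_AB = 12300·799/(853.5·72400) = 0.159 mm
δ_BC = 12300·700/(228·195000) = 0.1937 mm
δ = Σδ_i = 0.3527 mm.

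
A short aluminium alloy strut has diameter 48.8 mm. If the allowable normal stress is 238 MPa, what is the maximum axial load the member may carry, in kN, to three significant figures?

A = 1870 mm².
P_max = σ_allow · A = 238 · 1870 = 445200 N = 445.2 kN.

445 kN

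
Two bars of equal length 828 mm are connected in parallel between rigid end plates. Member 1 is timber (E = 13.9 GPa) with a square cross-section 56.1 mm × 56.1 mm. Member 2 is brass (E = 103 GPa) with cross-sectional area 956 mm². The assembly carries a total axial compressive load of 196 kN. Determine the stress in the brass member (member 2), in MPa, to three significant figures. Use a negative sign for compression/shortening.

-142 MPa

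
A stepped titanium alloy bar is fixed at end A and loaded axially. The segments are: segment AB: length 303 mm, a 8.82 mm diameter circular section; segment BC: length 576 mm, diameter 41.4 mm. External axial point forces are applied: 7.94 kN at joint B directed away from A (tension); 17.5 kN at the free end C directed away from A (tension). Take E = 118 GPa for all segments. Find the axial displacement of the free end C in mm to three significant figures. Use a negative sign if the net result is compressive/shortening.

Internal axial forces (sectioning from the free end, tension +): N_BC = 17.5 kN, N_AB = 25.44 kN.
A_AB = 61.1 mm².
A_BC = 1346 mm².
δ_AB = 25440·303/(61.1·118000) = 1.069 mm
δ_BC = 17500·576/(1346·118000) = 0.06346 mm
δ = Σδ_i = 1.133 mm.

1.13 mm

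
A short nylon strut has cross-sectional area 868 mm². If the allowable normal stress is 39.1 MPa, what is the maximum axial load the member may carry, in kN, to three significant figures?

33.9 kN

P_max = σ_allow · A = 39.1 · 868 = 33940 N = 33.94 kN.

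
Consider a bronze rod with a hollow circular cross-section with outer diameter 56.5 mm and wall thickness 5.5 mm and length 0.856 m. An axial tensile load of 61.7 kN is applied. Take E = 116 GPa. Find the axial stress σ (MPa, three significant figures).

70.0 MPa

A = 881.2 mm².
σ = N/A = 61700/881.2 = 70.02 MPa.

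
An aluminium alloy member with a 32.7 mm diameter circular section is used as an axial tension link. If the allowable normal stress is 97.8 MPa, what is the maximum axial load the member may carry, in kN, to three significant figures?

82.1 kN

A = 839.8 mm².
P_max = σ_allow · A = 97.8 · 839.8 = 82130 N = 82.13 kN.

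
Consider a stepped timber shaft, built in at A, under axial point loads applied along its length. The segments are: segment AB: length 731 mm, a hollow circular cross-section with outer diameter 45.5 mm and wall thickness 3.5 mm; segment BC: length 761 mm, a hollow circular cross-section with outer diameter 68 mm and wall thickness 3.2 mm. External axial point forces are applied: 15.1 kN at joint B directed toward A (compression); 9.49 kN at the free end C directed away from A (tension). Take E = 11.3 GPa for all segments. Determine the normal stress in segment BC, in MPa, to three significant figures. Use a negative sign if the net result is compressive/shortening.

Internal axial forces (sectioning from the free end, tension +): N_BC = 9.49 kN, N_AB = -5.61 kN.
A_BC = 651.4 mm².
σ_BC = N_BC/A_BC = 9490/651.4 = 14.57 MPa.

14.6 MPa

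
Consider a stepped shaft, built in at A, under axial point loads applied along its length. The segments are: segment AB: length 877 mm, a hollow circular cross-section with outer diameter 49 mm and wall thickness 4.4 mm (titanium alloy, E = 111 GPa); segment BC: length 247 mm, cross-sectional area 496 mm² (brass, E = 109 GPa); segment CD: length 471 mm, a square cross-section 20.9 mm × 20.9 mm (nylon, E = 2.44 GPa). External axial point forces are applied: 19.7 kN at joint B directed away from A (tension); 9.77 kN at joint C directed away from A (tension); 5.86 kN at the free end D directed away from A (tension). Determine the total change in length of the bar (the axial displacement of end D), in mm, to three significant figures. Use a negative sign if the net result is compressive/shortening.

3.11 mm

Internal axial forces (sectioning from the free end, tension +): N_CD = 5.86 kN, N_BC = 15.63 kN, N_AB = 35.33 kN.
A_AB = 616.5 mm².
A_CD = 436.8 mm².
δ_AB = 35330·877/(616.5·111000) = 0.4528 mm
δ_BC = 15630·247/(496·109000) = 0.07141 mm
δ_CD = 5860·471/(436.8·2440) = 2.59 mm
δ = Σδ_i = 3.114 mm.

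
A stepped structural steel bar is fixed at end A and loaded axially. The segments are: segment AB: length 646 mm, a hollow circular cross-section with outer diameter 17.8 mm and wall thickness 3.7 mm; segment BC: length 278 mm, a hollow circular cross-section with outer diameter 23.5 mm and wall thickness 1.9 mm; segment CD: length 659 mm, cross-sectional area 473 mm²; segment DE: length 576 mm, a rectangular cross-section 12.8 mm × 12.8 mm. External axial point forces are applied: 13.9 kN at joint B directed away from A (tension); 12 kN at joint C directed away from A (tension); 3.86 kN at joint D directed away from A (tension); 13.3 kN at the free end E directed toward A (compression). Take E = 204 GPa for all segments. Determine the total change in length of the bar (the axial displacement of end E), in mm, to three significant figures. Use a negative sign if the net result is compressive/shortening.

0.0514 mm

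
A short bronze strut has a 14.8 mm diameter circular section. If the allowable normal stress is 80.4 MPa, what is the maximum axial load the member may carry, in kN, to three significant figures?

13.8 kN

A = 172 mm².
P_max = σ_allow · A = 80.4 · 172 = 13830 N = 13.83 kN.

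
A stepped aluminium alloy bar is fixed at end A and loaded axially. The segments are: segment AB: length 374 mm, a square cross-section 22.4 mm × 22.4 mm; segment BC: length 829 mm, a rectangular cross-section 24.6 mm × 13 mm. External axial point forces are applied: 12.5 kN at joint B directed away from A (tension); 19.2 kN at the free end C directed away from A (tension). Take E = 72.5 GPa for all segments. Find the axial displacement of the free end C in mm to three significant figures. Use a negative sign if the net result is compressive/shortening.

1.01 mm

Internal axial forces (sectioning from the free end, tension +): N_BC = 19.2 kN, N_AB = 31.7 kN.
A_AB = 501.8 mm².
A_BC = 319.8 mm².
δ_AB = 31700·374/(501.8·72500) = 0.3259 mm
δ_BC = 19200·829/(319.8·72500) = 0.6865 mm
δ = Σδ_i = 1.012 mm.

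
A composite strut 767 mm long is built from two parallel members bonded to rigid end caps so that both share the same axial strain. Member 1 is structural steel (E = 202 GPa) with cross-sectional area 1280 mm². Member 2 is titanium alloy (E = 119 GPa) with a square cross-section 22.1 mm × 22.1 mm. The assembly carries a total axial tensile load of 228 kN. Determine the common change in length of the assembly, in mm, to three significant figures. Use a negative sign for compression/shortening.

0.552 mm

A_2 = 488.4 mm².
Equal strain + equilibrium ⇒ each member carries load in proportion to AE: A₁E₁ = 258600000 N, A₂E₂ = 58120000 N, ΣAE = 316700000 N.
δ = PL/ΣAE = 228000·767/316700000 = 0.5522 mm.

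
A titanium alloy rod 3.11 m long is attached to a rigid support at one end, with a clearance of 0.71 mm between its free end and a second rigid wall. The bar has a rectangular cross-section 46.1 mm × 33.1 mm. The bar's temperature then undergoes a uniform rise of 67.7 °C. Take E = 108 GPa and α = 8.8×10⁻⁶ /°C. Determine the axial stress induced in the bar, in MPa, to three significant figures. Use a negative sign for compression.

Free thermal expansion αLΔT = 8.8e-6 · 3110 · 67.7 = 1.853 mm.
The walls engage after the gap closes; constrained expansion = 1.853 − 0.71 = 1.143 mm.
The walls impose strain ε = −(1.143)/3110 = -3.6746e-04; σ = Eε = 108000 · -3.6746e-04 = -39.69 MPa.

-39.7 MPa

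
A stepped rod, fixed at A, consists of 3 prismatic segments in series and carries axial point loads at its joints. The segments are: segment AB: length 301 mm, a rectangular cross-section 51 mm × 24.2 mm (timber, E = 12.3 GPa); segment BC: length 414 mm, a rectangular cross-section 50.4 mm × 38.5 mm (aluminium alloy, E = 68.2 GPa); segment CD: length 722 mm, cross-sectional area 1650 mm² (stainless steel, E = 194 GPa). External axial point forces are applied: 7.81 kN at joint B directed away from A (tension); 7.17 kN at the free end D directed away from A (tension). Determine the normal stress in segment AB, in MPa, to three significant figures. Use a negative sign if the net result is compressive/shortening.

12.1 MPa

Internal axial forces (sectioning from the free end, tension +): N_CD = 7.17 kN, N_BC = 7.17 kN, N_AB = 14.98 kN.
A_AB = 1234 mm².
σ_AB = N_AB/A_AB = 14980/1234 = 12.14 MPa.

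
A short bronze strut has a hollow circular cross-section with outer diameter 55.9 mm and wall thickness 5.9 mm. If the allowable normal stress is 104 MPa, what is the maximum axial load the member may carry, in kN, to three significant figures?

96.4 kN

A = 926.8 mm².
P_max = σ_allow · A = 104 · 926.8 = 96380 N = 96.38 kN.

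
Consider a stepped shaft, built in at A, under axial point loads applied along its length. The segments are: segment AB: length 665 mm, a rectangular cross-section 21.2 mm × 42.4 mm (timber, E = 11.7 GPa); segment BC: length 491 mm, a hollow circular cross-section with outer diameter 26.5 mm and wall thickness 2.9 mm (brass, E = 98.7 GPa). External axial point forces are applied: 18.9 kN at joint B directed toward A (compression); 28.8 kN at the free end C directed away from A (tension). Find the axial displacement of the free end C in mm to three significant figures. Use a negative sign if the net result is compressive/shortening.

Internal axial forces (sectioning from the free end, tension +): N_BC = 28.8 kN, N_AB = 9.9 kN.
A_AB = 898.9 mm².
A_BC = 215 mm².
δ_AB = 9900·665/(898.9·11700) = 0.626 mm
δ_BC = 28800·491/(215·98700) = 0.6663 mm
δ = Σδ_i = 1.292 mm.

1.29 mm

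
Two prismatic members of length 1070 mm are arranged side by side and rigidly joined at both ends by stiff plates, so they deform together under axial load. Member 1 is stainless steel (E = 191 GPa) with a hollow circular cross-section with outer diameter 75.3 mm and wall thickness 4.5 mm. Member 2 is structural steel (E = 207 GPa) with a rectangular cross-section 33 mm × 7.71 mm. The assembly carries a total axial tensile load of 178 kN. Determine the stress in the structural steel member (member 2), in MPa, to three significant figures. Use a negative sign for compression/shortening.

151 MPa

A_1 = 1001 mm².
A_2 = 254.4 mm².
Equal strain + equilibrium ⇒ each member carries load in proportion to AE: A₁E₁ = 191200000 N, A₂E₂ = 52670000 N, ΣAE = 243800000 N.
σ₂ = P·E₂/ΣAE = 178000·207000/243800000 = 151.1 MPa.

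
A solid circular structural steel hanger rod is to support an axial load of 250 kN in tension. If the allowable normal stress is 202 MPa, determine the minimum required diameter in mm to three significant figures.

39.7 mm

Required area A ≥ P/σ_allow = 250000/202 = 1238 mm².
For a solid circular section, d ≥ √(4A/π) = 39.7 mm.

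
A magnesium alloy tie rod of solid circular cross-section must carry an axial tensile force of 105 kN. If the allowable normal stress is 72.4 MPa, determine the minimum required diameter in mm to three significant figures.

43.0 mm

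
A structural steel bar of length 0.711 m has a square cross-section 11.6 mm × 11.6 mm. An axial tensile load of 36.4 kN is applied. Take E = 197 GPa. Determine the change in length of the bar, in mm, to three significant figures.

A = 134.6 mm².
δ_mech = NL/(AE) = 36400·711/(134.6·197000) = 0.9763 mm.

0.976 mm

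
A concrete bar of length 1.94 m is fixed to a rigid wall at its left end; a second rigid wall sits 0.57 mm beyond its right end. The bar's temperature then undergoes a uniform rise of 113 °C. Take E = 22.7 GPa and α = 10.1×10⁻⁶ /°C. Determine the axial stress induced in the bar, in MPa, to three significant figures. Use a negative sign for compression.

Free thermal expansion αLΔT = 10.1e-6 · 1940 · 113 = 2.214 mm.
The walls engage after the gap closes; constrained expansion = 2.214 − 0.57 = 1.644 mm.
The walls impose strain ε = −(1.644)/1940 = -8.4749e-04; σ = Eε = 22700 · -8.4749e-04 = -19.24 MPa.

-19.2 MPa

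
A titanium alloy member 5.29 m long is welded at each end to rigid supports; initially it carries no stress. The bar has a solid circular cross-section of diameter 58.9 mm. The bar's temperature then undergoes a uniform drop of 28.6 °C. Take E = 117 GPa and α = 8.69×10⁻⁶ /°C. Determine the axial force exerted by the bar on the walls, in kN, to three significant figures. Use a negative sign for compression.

Free thermal expansion αLΔT = 8.69e-6 · 5290 · -28.6 = -1.315 mm.
The walls impose strain ε = −(-1.315)/5290 = 2.4853e-04; σ = Eε = 117000 · 2.4853e-04 = 29.08 MPa.
Wall reaction R = σ·A = 29.08·2725 = 79230 N = 79.23 kN.

79.2 kN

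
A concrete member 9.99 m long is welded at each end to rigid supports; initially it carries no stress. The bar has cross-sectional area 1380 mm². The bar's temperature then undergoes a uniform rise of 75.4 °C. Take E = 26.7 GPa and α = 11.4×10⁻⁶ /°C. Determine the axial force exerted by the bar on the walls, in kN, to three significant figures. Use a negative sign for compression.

Free thermal expansion αLΔT = 11.4e-6 · 9990 · 75.4 = 8.587 mm.
The walls impose strain ε = −(8.587)/9990 = -8.5956e-04; σ = Eε = 26700 · -8.5956e-04 = -22.95 MPa.
Wall reaction R = σ·A = -22.95·1380 = -31670 N = -31.67 kN.

-31.7 kN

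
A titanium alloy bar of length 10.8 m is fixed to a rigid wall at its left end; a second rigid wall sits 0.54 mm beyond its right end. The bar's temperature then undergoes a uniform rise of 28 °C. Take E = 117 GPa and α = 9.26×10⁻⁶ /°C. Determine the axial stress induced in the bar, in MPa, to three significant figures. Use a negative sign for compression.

-24.5 MPa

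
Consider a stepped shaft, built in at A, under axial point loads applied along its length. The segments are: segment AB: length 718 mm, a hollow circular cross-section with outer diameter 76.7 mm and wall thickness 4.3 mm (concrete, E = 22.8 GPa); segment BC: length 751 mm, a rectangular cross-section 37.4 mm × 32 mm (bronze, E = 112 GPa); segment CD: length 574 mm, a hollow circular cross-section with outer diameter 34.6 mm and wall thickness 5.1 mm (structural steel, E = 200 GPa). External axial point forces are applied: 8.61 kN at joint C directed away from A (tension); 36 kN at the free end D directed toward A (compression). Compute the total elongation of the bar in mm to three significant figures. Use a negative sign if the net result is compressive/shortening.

Internal axial forces (sectioning from the free end, tension +): N_CD = -36 kN, N_BC = -27.39 kN, N_AB = -27.39 kN.
A_AB = 978 mm².
A_BC = 1197 mm².
A_CD = 472.7 mm².
δ_AB = -27390·718/(978·22800) = -0.8819 mm
δ_BC = -27390·751/(1197·112000) = -0.1535 mm
δ_CD = -36000·574/(472.7·200000) = -0.2186 mm
δ = Σδ_i = -1.254 mm.

-1.25 mm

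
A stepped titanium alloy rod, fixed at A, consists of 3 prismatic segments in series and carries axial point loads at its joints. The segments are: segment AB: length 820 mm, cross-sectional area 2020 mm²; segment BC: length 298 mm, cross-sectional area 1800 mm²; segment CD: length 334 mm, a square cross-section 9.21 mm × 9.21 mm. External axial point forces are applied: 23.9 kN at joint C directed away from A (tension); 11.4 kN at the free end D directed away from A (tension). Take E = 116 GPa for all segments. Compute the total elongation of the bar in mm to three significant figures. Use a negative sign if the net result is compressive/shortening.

Internal axial forces (sectioning from the free end, tension +): N_CD = 11.4 kN, N_BC = 35.3 kN, N_AB = 35.3 kN.
A_CD = 84.82 mm².
δ_AB = 35300·820/(2020·116000) = 0.1235 mm
δ_BC = 35300·298/(1800·116000) = 0.05038 mm
δ_CD = 11400·334/(84.82·116000) = 0.387 mm
δ = Σδ_i = 0.5609 mm.

0.561 mm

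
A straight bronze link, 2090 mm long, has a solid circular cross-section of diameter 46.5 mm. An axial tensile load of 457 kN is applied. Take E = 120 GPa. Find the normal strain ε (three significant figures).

A = 1698 mm².
σ = N/A = 269.1 MPa; ε = σ/E = 269.1/120000 = 2.243e-03.

0.00224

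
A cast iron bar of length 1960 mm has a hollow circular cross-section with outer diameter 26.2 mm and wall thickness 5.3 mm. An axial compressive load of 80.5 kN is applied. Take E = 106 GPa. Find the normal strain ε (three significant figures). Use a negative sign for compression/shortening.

-0.00218

A = 348 mm².
σ = N/A = -231.3 MPa; ε = σ/E = -231.3/106000 = -2.182e-03.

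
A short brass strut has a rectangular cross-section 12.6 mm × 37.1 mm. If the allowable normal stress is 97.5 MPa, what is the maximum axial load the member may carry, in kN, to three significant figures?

A = 467.5 mm².
P_max = σ_allow · A = 97.5 · 467.5 = 45580 N = 45.58 kN.

45.6 kN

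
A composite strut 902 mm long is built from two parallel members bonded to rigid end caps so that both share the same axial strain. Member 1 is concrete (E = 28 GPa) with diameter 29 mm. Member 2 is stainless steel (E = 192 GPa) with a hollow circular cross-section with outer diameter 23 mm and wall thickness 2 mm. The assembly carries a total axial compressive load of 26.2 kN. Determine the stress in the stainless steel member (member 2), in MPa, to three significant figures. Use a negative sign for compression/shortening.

-115 MPa

A_1 = 660.5 mm².
A_2 = 131.9 mm².
Equal strain + equilibrium ⇒ each member carries load in proportion to AE: A₁E₁ = 18490000 N, A₂E₂ = 25330000 N, ΣAE = 43830000 N.
σ₂ = P·E₂/ΣAE = -26200·192000/43830000 = -114.8 MPa.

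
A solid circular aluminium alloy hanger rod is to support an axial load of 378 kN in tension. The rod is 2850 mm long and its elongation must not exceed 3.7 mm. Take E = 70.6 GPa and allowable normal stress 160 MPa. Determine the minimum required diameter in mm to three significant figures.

72.5 mm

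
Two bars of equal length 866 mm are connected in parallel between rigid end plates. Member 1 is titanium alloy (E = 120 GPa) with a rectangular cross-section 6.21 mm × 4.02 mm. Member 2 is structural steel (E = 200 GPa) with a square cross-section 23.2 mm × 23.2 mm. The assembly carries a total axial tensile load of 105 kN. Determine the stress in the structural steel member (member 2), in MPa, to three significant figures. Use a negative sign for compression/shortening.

190 MPa

A_1 = 24.96 mm².
A_2 = 538.2 mm².
Equal strain + equilibrium ⇒ each member carries load in proportion to AE: A₁E₁ = 2996000 N, A₂E₂ = 107600000 N, ΣAE = 110600000 N.
σ₂ = P·E₂/ΣAE = 105000·200000/110600000 = 189.8 MPa.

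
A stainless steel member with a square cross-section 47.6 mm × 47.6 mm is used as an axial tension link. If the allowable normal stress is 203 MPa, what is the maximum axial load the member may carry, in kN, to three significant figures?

460 kN

A = 2266 mm².
P_max = σ_allow · A = 203 · 2266 = 459900 N = 459.9 kN.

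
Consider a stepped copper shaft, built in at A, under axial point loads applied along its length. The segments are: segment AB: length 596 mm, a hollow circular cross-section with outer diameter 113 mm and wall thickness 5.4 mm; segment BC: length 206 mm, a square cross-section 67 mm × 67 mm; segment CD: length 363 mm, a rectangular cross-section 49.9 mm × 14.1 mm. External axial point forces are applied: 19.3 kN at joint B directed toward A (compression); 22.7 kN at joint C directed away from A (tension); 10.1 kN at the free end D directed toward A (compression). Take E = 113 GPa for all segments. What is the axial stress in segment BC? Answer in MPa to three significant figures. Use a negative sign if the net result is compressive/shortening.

Internal axial forces (sectioning from the free end, tension +): N_CD = -10.1 kN, N_BC = 12.6 kN, N_AB = -6.7 kN.
A_BC = 4489 mm².
σ_BC = N_BC/A_BC = 12600/4489 = 2.807 MPa.

2.81 MPa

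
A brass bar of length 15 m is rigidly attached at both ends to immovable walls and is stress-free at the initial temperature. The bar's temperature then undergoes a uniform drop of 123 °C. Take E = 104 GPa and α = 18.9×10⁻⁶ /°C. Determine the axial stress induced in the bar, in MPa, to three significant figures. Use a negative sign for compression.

Free thermal expansion αLΔT = 18.9e-6 · 15000 · -123 = -34.87 mm.
The walls impose strain ε = −(-34.87)/15000 = 2.3247e-03; σ = Eε = 104000 · 2.3247e-03 = 241.8 MPa.

242 MPa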